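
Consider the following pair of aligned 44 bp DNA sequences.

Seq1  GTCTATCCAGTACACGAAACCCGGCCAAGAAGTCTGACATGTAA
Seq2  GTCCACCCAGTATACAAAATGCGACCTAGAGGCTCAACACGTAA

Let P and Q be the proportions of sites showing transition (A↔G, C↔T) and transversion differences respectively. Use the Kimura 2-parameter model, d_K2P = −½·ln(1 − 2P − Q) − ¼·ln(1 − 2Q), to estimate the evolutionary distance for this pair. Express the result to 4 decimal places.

0.4707

Differing sites — 4:T/C (Ti); 6:T/C (Ti); 13:C/T (Ti); 16:G/A (Ti); 20:C/T (Ti); 21:C/G (Tv); 24:G/A (Ti); 27:A/T (Tv); 31:A/G (Ti); 33:T/C (Ti); 34:C/T (Ti); 35:T/C (Ti); 36:G/A (Ti); 40:T/C (Ti).
Of the 14 differences, 12 transitions and 2 transversions over 44 sites: P = 12/44 = 0.272727, Q = 2/44 = 0.045455.
d = −0.5·ln(0.409091) − 0.25·ln(0.909090) = −0.5·(-0.893818) − 0.25·(-0.095311) = 0.4707.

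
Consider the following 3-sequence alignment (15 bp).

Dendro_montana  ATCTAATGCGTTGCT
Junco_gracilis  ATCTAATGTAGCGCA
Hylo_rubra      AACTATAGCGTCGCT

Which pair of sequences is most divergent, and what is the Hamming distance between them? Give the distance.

7

Pairwise Hamming distances:
  Dendro_montana vs Junco_gracilis: 5
  Dendro_montana vs Hylo_rubra: 4
  Junco_gracilis vs Hylo_rubra: 7
The largest is 7, between Junco_gracilis and Hylo_rubra.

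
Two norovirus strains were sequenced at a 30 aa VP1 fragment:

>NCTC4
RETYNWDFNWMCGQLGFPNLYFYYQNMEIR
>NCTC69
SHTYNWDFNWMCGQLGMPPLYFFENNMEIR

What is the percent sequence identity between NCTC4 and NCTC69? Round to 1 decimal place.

76.7%

Mismatches occur at site 1 (R/S), site 2 (E/H), site 17 (F/M), site 19 (N/P), site 23 (Y/F), site 24 (Y/E), site 25 (Q/N).
23 of the 30 sites match, so the percent identity is 23/30 × 100 = 76.7%.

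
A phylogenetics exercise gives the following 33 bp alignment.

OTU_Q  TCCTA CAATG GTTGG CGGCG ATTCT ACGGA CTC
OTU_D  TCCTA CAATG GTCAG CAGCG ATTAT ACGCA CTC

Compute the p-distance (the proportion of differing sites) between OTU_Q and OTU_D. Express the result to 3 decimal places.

0.152

Differing sites — 13:T/C; 14:G/A; 17:G/A; 24:C/A; 29:G/C.
There are 5 differences over 33 sites, so p = 5/33 = 0.152.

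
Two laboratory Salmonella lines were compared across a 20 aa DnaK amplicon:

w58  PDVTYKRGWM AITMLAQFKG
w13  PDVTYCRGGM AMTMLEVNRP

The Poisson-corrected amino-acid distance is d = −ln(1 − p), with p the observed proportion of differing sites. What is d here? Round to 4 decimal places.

0.5108

Differing sites — 6:K/C; 9:W/G; 12:I/M; 16:A/E; 17:Q/V; 18:F/N; 19:K/R; 20:G/P.
p = 8/20 = 0.400000.
d = −ln(1 − 0.400000) = −ln(0.600000) = 0.5108.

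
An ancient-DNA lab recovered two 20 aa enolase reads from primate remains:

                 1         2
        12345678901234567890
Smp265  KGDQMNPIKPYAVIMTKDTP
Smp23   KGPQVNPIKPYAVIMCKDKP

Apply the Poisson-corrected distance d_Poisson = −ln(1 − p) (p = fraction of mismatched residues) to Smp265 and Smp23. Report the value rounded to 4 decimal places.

0.2231

Differing sites — 3:D/P; 5:M/V; 16:T/C; 19:T/K.
p = 4/20 = 0.200000.
d = −ln(1 − 0.200000) = −ln(0.800000) = 0.2231.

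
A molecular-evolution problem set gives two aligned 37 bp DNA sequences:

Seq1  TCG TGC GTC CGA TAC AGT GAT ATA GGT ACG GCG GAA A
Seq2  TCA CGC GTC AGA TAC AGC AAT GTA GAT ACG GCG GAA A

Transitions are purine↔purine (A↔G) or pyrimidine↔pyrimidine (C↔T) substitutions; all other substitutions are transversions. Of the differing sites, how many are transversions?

1

The sequences differ at positions 3 (G/A, transition), 4 (T/C, transition), 10 (C/A, transversion), 18 (T/C, transition), 19 (G/A, transition), 22 (A/G, transition), 26 (G/A, transition).
Of the 7 differences, 6 transitions and 1 transversion, so the answer is 1.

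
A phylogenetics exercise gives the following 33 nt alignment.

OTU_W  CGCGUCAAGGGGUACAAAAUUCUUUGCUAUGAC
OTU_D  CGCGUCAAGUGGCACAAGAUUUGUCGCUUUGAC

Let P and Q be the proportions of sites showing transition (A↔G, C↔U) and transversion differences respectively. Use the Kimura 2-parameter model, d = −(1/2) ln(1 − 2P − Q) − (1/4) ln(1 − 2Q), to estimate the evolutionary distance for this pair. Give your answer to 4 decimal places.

0.2529

Differing sites — 10:G/U (Tv); 13:U/C (Ti); 18:A/G (Ti); 22:C/U (Ti); 23:U/G (Tv); 25:U/C (Ti); 29:A/U (Tv).
Of the 7 differences, 4 transitions and 3 transversions over 33 sites: P = 4/33 = 0.121212, Q = 3/33 = 0.090909.
d = −0.5·ln(0.666667) − 0.25·ln(0.818182) = −0.5·(-0.405465) − 0.25·(-0.200670) = 0.2529.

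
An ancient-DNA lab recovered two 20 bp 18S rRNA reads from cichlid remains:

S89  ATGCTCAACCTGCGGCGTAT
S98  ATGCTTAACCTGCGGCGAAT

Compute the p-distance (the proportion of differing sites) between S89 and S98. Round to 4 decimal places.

Mismatches occur at site 6 (C/T), site 18 (T/A).
There are 2 differences over 20 sites, so p = 2/20 = 0.1000.

0.1000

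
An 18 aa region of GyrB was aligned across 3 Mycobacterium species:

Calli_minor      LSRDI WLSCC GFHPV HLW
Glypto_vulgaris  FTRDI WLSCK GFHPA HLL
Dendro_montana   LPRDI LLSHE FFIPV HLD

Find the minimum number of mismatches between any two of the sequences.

5

Pairwise Hamming distances:
  Calli_minor vs Glypto_vulgaris: 5
  Calli_minor vs Dendro_montana: 7
  Glypto_vulgaris vs Dendro_montana: 9
The smallest is 5, between Calli_minor and Glypto_vulgaris.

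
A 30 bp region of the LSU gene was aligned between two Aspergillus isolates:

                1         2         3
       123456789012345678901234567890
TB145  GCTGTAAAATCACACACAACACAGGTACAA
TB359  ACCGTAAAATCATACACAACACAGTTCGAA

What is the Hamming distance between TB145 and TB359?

Mismatches occur at site 1 (G/A), site 3 (T/C), site 13 (C/T), site 25 (G/T), site 27 (A/C), site 28 (C/G).
That gives 6 mismatches out of 30 aligned sites, so the Hamming distance is 6.

6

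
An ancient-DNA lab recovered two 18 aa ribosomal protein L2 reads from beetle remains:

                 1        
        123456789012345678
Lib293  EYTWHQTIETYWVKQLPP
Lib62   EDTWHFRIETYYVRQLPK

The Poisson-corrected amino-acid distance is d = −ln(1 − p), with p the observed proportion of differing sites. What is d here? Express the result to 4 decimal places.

0.4055

The sequences differ at positions 2 (Y/D), 6 (Q/F), 7 (T/R), 12 (W/Y), 14 (K/R), 18 (P/K).
p = 6/18 = 0.333333.
d = −ln(1 − 0.333333) = −ln(0.666667) = 0.4055.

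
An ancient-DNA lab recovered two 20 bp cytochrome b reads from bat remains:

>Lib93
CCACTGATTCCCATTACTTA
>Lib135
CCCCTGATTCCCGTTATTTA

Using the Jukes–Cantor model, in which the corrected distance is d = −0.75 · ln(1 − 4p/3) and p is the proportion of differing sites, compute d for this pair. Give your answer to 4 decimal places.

0.1674

Differing sites — 3:A/C; 13:A/G; 17:C/T.
p = 3/20 = 0.150000.
d = −0.75 · ln(1 − (4/3)·0.150000) = −0.75 · ln(0.800000) = −0.75 · (-0.223144) = 0.1674.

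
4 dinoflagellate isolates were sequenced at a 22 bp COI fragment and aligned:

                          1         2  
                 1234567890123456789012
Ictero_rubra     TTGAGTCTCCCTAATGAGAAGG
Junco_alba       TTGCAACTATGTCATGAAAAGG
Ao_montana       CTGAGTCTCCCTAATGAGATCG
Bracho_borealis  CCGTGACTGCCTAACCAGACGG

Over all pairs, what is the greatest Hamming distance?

12

Pairwise Hamming distances:
  Ictero_rubra vs Junco_alba: 8
  Ictero_rubra vs Ao_montana: 3
  Ictero_rubra vs Bracho_borealis: 8
  Junco_alba vs Ao_montana: 11
  Junco_alba vs Bracho_borealis: 12
  Ao_montana vs Bracho_borealis: 8
The largest is 12, between Junco_alba and Bracho_borealis.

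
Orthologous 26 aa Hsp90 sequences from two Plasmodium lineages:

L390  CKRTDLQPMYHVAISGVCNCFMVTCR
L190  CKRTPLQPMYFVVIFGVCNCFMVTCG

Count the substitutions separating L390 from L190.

5

Differing sites — 5:D/P; 11:H/F; 13:A/V; 15:S/F; 26:R/G.
That gives 5 mismatches out of 26 aligned sites, so the Hamming distance is 5.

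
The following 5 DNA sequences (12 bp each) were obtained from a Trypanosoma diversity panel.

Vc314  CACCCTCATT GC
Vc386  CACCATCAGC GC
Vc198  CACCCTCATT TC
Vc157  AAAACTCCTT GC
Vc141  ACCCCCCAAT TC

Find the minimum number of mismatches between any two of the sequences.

Pairwise Hamming distances:
  Vc314 vs Vc386: 3
  Vc314 vs Vc198: 1
  Vc314 vs Vc157: 4
  Vc314 vs Vc141: 5
  Vc386 vs Vc198: 4
  Vc386 vs Vc157: 7
  Vc386 vs Vc141: 7
  Vc198 vs Vc157: 5
  Vc198 vs Vc141: 4
  Vc157 vs Vc141: 7
The smallest is 1, between Vc314 and Vc198.

1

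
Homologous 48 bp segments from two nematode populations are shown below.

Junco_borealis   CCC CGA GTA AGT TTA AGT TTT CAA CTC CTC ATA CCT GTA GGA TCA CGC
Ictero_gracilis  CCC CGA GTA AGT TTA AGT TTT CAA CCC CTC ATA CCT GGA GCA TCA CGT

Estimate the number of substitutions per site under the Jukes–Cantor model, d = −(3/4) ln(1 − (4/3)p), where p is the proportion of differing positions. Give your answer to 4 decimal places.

Differing sites — 26:T/C; 38:T/G; 41:G/C; 48:C/T.
p = 4/48 = 0.083333.
d = −0.75 · ln(1 − (4/3)·0.083333) = −0.75 · ln(0.888889) = −0.75 · (-0.117783) = 0.0883.

0.0883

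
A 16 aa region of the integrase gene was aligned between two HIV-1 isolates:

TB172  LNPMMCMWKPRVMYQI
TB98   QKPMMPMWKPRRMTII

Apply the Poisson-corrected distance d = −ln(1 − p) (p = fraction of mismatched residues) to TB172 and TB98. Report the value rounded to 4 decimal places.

Differing sites — 1:L/Q; 2:N/K; 6:C/P; 12:V/R; 14:Y/T; 15:Q/I.
p = 6/16 = 0.375000.
d = −ln(1 − 0.375000) = −ln(0.625000) = 0.4700.

0.4700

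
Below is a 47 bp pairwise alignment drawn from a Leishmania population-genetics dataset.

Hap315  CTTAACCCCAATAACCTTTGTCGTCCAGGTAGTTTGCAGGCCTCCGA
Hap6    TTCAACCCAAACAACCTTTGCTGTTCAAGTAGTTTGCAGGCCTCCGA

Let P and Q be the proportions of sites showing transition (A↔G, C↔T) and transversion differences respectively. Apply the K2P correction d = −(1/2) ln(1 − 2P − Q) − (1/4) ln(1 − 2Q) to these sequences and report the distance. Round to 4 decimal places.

0.2031

Mismatches occur at site 1 (C→T, transition), site 3 (T→C, transition), site 9 (C→A, transversion), site 12 (T→C, transition), site 21 (T→C, transition), site 22 (C→T, transition), site 25 (C→T, transition), site 28 (G→A, transition).
Of the 8 differences, 7 transitions and 1 transversion over 47 sites: P = 7/47 = 0.148936, Q = 1/47 = 0.021277.
d = −0.5·ln(0.680851) − 0.25·ln(0.957446) = −0.5·(-0.384412) − 0.25·(-0.043486) = 0.2031.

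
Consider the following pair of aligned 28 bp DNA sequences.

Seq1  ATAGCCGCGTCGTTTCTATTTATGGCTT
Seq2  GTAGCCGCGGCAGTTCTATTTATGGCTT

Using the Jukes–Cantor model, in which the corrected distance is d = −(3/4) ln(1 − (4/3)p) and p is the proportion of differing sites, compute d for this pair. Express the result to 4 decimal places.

0.1585

Differing sites — 1:A/G; 10:T/G; 12:G/A; 13:T/G.
p = 4/28 = 0.142857.
d = −0.75 · ln(1 − (4/3)·0.142857) = −0.75 · ln(0.809524) = −0.75 · (-0.211309) = 0.1585.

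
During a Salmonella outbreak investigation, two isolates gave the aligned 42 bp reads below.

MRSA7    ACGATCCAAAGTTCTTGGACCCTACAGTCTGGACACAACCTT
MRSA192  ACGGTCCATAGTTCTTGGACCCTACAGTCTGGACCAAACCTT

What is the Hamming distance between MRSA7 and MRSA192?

4

Differing sites — 4:A/G; 9:A/T; 35:A/C; 36:C/A.
That gives 4 mismatches out of 42 aligned sites, so the Hamming distance is 4.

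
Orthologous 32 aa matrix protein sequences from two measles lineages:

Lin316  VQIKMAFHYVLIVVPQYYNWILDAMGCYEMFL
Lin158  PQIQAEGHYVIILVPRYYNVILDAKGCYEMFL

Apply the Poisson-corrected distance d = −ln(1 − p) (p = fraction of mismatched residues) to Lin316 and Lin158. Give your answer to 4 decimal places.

Differing sites — 1:V/P; 4:K/Q; 5:M/A; 6:A/E; 7:F/G; 11:L/I; 13:V/L; 16:Q/R; 20:W/V; 25:M/K.
p = 10/32 = 0.312500.
d = −ln(1 − 0.312500) = −ln(0.687500) = 0.3747.

0.3747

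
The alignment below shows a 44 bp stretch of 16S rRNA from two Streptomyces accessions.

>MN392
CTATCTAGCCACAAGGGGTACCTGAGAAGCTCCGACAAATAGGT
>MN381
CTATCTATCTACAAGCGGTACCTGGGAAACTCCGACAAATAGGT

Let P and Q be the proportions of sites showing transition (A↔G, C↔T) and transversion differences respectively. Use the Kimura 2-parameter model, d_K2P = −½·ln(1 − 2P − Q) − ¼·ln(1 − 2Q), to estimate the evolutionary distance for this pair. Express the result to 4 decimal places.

0.1242

Differing sites — 8:G/T (Tv); 10:C/T (Ti); 16:G/C (Tv); 25:A/G (Ti); 29:G/A (Ti).
Of the 5 differences, 3 transitions and 2 transversions over 44 sites: P = 3/44 = 0.068182, Q = 2/44 = 0.045455.
d = −0.5·ln(0.818181) − 0.25·ln(0.909090) = −0.5·(-0.200672) − 0.25·(-0.095311) = 0.1242.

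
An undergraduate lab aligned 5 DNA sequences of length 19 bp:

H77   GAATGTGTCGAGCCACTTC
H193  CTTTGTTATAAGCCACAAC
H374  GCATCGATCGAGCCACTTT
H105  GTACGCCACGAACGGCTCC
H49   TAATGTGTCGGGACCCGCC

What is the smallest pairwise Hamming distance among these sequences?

5

Pairwise Hamming distances:
  H77 vs H193: 9
  H77 vs H374: 5
  H77 vs H105: 9
  H77 vs H49: 6
  H193 vs H374: 12
  H193 vs H105: 12
  H193 vs H49: 12
  H374 vs H105: 11
  H374 vs H49: 11
  H105 vs H49: 12
The smallest is 5, between H77 and H374.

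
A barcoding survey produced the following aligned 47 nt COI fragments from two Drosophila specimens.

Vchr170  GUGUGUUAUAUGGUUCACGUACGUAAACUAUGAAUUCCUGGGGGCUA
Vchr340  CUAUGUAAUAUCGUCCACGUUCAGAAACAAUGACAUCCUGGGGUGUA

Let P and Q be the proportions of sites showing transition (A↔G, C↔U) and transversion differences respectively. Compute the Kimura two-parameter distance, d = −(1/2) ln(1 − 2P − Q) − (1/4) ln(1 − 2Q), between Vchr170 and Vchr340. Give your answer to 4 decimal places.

0.3467

The sequences differ at positions 1 (G/C, transversion), 3 (G/A, transition), 7 (U/A, transversion), 12 (G/C, transversion), 15 (U/C, transition), 21 (A/U, transversion), 23 (G/A, transition), 24 (U/G, transversion), 29 (U/A, transversion), 34 (A/C, transversion), 35 (U/A, transversion), 44 (G/U, transversion), 45 (C/G, transversion).
Of the 13 differences, 3 transitions and 10 transversions over 47 sites: P = 3/47 = 0.063830, Q = 10/47 = 0.212766.
d = −0.5·ln(0.659574) − 0.25·ln(0.574468) = −0.5·(-0.416161) − 0.25·(-0.554311) = 0.3467.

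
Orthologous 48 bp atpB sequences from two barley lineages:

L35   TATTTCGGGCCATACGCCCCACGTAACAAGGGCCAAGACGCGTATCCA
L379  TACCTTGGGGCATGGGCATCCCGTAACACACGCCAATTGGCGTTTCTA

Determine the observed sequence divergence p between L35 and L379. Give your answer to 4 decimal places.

0.3542

Differing sites — 3:T/C; 4:T/C; 6:C/T; 10:C/G; 14:A/G; 15:C/G; 18:C/A; 19:C/T; 21:A/C; 29:A/C; 30:G/A; 31:G/C; 37:G/T; 38:A/T; 39:C/G; 44:A/T; 47:C/T.
There are 17 differences over 48 sites, so p = 17/48 = 0.3542.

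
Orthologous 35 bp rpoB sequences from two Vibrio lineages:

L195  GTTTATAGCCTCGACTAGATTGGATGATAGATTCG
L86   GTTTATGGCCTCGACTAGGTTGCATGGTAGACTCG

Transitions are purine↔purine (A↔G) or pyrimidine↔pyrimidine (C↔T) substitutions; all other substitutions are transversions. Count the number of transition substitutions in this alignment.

Differing sites — 7:A/G (Ti); 19:A/G (Ti); 23:G/C (Tv); 27:A/G (Ti); 32:T/C (Ti).
Of the 5 differences, 4 transitions and 1 transversion, so the answer is 4.

4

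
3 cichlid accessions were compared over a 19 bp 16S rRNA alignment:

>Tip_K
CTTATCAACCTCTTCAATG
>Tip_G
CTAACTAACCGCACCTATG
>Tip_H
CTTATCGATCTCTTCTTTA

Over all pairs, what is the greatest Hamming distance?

Pairwise Hamming distances:
  Tip_K vs Tip_G: 7
  Tip_K vs Tip_H: 5
  Tip_G vs Tip_H: 10
The largest is 10, between Tip_G and Tip_H.

10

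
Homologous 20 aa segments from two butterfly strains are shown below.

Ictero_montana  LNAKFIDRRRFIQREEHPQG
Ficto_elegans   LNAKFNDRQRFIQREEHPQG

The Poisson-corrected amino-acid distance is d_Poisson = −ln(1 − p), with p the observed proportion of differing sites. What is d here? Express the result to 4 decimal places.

0.1054

The sequences differ at positions 6 (I/N), 9 (R/Q).
p = 2/20 = 0.100000.
d = −ln(1 − 0.100000) = −ln(0.900000) = 0.1054.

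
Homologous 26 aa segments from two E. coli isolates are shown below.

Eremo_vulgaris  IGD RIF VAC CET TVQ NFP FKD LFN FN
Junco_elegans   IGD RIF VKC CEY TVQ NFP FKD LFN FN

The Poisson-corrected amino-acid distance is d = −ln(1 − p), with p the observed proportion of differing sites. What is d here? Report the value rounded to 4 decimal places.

0.0800

Mismatches occur at site 8 (A→K), site 12 (T→Y).
p = 2/26 = 0.076923.
d = −ln(1 − 0.076923) = −ln(0.923077) = 0.0800.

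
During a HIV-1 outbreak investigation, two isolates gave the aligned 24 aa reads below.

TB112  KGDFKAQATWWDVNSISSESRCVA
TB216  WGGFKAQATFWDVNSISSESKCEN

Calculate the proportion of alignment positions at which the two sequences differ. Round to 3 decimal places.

The sequences differ at positions 1 (K/W), 3 (D/G), 10 (W/F), 21 (R/K), 23 (V/E), 24 (A/N).
There are 6 differences over 24 sites, so p = 6/24 = 0.250.

0.250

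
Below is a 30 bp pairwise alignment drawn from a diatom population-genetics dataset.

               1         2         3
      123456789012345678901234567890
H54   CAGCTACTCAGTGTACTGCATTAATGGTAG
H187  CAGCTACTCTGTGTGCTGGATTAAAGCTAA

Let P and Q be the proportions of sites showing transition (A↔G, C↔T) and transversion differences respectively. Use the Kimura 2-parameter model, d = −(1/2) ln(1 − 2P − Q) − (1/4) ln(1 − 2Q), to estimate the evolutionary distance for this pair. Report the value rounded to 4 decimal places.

The sequences differ at positions 10 (A/T, transversion), 15 (A/G, transition), 19 (C/G, transversion), 25 (T/A, transversion), 27 (G/C, transversion), 30 (G/A, transition).
Of the 6 differences, 2 transitions and 4 transversions over 30 sites: P = 2/30 = 0.066667, Q = 4/30 = 0.133333.
d = −0.5·ln(0.733333) − 0.25·ln(0.733334) = −0.5·(-0.310155) − 0.25·(-0.310154) = 0.2326.

0.2326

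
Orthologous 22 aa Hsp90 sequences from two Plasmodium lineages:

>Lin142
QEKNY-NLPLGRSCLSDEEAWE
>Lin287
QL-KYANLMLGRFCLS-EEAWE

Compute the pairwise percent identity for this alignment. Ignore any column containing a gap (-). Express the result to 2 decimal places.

Excluding the 3 gap columns leaves 19 comparable sites.
Differing sites — 2:E/L; 4:N/K; 9:P/M; 13:S/F.
15 of the 19 comparable sites match, so the percent identity is 15/19 × 100 = 78.95%.

78.95%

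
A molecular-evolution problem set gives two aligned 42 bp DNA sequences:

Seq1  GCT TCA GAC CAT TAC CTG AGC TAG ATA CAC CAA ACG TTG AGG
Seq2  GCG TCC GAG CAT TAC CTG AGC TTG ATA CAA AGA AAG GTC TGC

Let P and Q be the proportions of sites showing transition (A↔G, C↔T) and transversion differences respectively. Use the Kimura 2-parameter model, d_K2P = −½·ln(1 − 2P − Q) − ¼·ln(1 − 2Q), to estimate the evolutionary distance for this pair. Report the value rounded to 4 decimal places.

Mismatches occur at site 3 (T↔G, transversion), site 6 (A↔C, transversion), site 9 (C↔G, transversion), site 23 (A↔T, transversion), site 30 (C↔A, transversion), site 31 (C↔A, transversion), site 32 (A↔G, transition), site 35 (C↔A, transversion), site 37 (T↔G, transversion), site 39 (G↔C, transversion), site 40 (A↔T, transversion), site 42 (G↔C, transversion).
Of the 12 differences, 1 transition and 11 transversions over 42 sites: P = 1/42 = 0.023810, Q = 11/42 = 0.261905.
d = −0.5·ln(0.690475) − 0.25·ln(0.476190) = −0.5·(-0.370376) − 0.25·(-0.741938) = 0.3707.

0.3707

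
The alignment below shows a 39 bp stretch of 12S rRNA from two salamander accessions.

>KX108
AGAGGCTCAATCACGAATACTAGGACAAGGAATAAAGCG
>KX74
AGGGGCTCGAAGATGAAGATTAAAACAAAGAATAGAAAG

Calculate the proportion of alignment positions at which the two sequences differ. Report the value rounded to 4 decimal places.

0.3333

Mismatches occur at site 3 (A↔G), site 9 (A↔G), site 11 (T↔A), site 12 (C↔G), site 14 (C↔T), site 18 (T↔G), site 20 (C↔T), site 23 (G↔A), site 24 (G↔A), site 29 (G↔A), site 35 (A↔G), site 37 (G↔A), site 38 (C↔A).
There are 13 differences over 39 sites, so p = 13/39 = 0.3333.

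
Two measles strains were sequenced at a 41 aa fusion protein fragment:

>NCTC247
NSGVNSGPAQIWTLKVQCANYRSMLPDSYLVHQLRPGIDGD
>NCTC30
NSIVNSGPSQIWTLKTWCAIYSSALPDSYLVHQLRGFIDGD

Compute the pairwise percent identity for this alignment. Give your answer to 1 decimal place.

78.0%

Differing sites — 3:G/I; 9:A/S; 16:V/T; 17:Q/W; 20:N/I; 22:R/S; 24:M/A; 36:P/G; 37:G/F.
32 of the 41 sites match, so the percent identity is 32/41 × 100 = 78.0%.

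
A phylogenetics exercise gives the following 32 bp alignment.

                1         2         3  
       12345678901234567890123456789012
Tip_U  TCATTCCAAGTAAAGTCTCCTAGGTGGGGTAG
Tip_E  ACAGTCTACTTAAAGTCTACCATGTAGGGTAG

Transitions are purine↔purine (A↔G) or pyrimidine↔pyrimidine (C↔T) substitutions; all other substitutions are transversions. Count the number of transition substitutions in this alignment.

The sequences differ at positions 1 (T/A, transversion), 4 (T/G, transversion), 7 (C/T, transition), 9 (A/C, transversion), 10 (G/T, transversion), 19 (C/A, transversion), 21 (T/C, transition), 23 (G/T, transversion), 26 (G/A, transition).
Of the 9 differences, 3 transitions and 6 transversions, so the answer is 3.

3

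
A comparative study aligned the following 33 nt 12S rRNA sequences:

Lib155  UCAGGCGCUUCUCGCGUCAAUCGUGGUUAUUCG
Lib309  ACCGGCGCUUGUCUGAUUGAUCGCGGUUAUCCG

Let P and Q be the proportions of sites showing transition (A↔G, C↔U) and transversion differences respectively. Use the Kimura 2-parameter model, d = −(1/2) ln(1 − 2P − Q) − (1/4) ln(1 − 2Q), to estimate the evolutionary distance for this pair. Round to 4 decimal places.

0.3933

The sequences differ at positions 1 (U/A, transversion), 3 (A/C, transversion), 11 (C/G, transversion), 14 (G/U, transversion), 15 (C/G, transversion), 16 (G/A, transition), 18 (C/U, transition), 19 (A/G, transition), 24 (U/C, transition), 31 (U/C, transition).
Of the 10 differences, 5 transitions and 5 transversions over 33 sites: P = 5/33 = 0.151515, Q = 5/33 = 0.151515.
d = −0.5·ln(0.545455) − 0.25·ln(0.696970) = −0.5·(-0.606135) − 0.25·(-0.361013) = 0.3933.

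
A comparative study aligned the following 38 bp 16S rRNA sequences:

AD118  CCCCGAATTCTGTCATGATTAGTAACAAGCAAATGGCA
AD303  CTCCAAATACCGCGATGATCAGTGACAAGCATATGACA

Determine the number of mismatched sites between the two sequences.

10

The sequences differ at positions 2 (C/T), 5 (G/A), 9 (T/A), 11 (T/C), 13 (T/C), 14 (C/G), 20 (T/C), 24 (A/G), 32 (A/T), 36 (G/A).
That gives 10 mismatches out of 38 aligned sites, so the Hamming distance is 10.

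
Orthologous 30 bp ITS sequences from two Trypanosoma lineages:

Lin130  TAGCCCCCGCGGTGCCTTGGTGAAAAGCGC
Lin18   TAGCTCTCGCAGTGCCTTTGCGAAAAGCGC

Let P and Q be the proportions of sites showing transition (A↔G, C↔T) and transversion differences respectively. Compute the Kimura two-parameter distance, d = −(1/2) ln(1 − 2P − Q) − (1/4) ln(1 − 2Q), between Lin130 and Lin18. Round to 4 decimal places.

0.1956

Differing sites — 5:C/T (Ti); 7:C/T (Ti); 11:G/A (Ti); 19:G/T (Tv); 21:T/C (Ti).
Of the 5 differences, 4 transitions and 1 transversion over 30 sites: P = 4/30 = 0.133333, Q = 1/30 = 0.033333.
d = −0.5·ln(0.700001) − 0.25·ln(0.933334) = −0.5·(-0.356674) − 0.25·(-0.068992) = 0.1956.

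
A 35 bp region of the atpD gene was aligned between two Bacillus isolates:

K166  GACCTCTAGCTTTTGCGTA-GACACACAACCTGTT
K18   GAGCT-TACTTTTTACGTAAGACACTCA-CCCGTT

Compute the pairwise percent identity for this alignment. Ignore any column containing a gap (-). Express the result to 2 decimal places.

Excluding the 3 gap columns leaves 32 comparable sites.
Differing sites — 3:C/G; 9:G/C; 10:C/T; 15:G/A; 26:A/T; 32:T/C.
26 of the 32 comparable sites match, so the percent identity is 26/32 × 100 = 81.25%.

81.25%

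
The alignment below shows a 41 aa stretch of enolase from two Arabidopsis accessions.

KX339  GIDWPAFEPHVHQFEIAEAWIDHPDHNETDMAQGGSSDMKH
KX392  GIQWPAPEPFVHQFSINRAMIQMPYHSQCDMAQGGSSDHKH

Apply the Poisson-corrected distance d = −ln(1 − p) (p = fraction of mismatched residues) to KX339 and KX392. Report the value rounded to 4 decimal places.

The sequences differ at positions 3 (D/Q), 7 (F/P), 10 (H/F), 15 (E/S), 17 (A/N), 18 (E/R), 20 (W/M), 22 (D/Q), 23 (H/M), 25 (D/Y), 27 (N/S), 28 (E/Q), 29 (T/C), 39 (M/H).
p = 14/41 = 0.341463.
d = −ln(1 − 0.341463) = −ln(0.658537) = 0.4177.

0.4177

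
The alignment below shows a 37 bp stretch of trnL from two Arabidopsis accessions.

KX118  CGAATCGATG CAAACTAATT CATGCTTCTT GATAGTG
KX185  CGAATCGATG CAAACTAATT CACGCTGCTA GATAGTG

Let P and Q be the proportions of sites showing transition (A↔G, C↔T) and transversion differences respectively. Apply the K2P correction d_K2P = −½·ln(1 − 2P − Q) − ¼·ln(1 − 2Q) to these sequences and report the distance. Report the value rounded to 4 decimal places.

0.0858

Mismatches occur at site 23 (T↔C, transition), site 27 (T↔G, transversion), site 30 (T↔A, transversion).
Of the 3 differences, 1 transition and 2 transversions over 37 sites: P = 1/37 = 0.027027, Q = 2/37 = 0.054054.
d = −0.5·ln(0.891892) − 0.25·ln(0.891892) = −0.5·(-0.114410) − 0.25·(-0.114410) = 0.0858.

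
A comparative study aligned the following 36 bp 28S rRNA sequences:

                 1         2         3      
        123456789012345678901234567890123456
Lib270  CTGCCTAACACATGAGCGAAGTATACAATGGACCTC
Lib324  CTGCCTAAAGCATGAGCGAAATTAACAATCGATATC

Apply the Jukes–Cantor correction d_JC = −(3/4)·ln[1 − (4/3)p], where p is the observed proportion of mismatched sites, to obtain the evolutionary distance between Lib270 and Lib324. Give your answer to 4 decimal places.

Differing sites — 9:C/A; 10:A/G; 21:G/A; 23:A/T; 24:T/A; 30:G/C; 33:C/T; 34:C/A.
p = 8/36 = 0.222222.
d = −0.75 · ln(1 − (4/3)·0.222222) = −0.75 · ln(0.703704) = −0.75 · (-0.351397) = 0.2635.

0.2635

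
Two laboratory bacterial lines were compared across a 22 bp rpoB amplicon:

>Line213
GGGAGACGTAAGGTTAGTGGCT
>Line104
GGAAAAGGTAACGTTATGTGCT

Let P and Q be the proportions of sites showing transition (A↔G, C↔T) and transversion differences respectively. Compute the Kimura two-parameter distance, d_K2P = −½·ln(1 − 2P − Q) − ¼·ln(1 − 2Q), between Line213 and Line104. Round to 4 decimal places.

Mismatches occur at site 3 (G↔A, transition), site 5 (G↔A, transition), site 7 (C↔G, transversion), site 12 (G↔C, transversion), site 17 (G↔T, transversion), site 18 (T↔G, transversion), site 19 (G↔T, transversion).
Of the 7 differences, 2 transitions and 5 transversions over 22 sites: P = 2/22 = 0.090909, Q = 5/22 = 0.227273.
d = −0.5·ln(0.590909) − 0.25·ln(0.545454) = −0.5·(-0.526093) − 0.25·(-0.606137) = 0.4146.

0.4146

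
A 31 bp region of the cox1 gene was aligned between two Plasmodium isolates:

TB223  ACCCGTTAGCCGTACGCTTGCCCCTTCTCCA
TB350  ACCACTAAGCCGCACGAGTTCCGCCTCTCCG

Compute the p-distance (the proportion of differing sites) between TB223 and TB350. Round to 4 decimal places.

Differing sites — 4:C/A; 5:G/C; 7:T/A; 13:T/C; 17:C/A; 18:T/G; 20:G/T; 23:C/G; 25:T/C; 31:A/G.
There are 10 differences over 31 sites, so p = 10/31 = 0.3226.

0.3226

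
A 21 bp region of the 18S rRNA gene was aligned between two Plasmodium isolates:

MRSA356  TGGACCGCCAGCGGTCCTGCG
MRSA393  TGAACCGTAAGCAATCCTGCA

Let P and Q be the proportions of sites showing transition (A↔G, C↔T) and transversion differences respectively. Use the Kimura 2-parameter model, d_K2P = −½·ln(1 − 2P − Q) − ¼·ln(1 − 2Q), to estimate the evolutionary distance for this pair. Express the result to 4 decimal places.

Differing sites — 3:G/A (Ti); 8:C/T (Ti); 9:C/A (Tv); 13:G/A (Ti); 14:G/A (Ti); 21:G/A (Ti).
Of the 6 differences, 5 transitions and 1 transversion over 21 sites: P = 5/21 = 0.238095, Q = 1/21 = 0.047619.
d = −0.5·ln(0.476191) − 0.25·ln(0.904762) = −0.5·(-0.741936) − 0.25·(-0.100083) = 0.3960.

0.3960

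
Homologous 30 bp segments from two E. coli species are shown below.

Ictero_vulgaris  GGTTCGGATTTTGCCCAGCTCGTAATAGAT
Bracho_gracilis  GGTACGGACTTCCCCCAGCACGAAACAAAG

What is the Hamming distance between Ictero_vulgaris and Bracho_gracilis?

9

Mismatches occur at site 4 (T→A), site 9 (T→C), site 12 (T→C), site 13 (G→C), site 20 (T→A), site 23 (T→A), site 26 (T→C), site 28 (G→A), site 30 (T→G).
That gives 9 mismatches out of 30 aligned sites, so the Hamming distance is 9.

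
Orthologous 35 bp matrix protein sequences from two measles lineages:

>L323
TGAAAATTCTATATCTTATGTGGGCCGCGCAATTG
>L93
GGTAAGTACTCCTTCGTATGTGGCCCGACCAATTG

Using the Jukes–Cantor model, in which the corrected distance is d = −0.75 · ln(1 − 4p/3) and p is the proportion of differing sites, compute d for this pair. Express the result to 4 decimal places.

0.4073

Differing sites — 1:T/G; 3:A/T; 6:A/G; 8:T/A; 11:A/C; 12:T/C; 13:A/T; 16:T/G; 24:G/C; 28:C/A; 29:G/C.
p = 11/35 = 0.314286.
d = −0.75 · ln(1 − (4/3)·0.314286) = −0.75 · ln(0.580952) = −0.75 · (-0.543087) = 0.4073.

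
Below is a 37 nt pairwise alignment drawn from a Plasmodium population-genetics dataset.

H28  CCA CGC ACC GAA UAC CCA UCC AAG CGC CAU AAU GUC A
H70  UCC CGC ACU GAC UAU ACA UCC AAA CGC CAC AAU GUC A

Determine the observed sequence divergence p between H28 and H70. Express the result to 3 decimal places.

The sequences differ at positions 1 (C/U), 3 (A/C), 9 (C/U), 12 (A/C), 15 (C/U), 16 (C/A), 24 (G/A), 30 (U/C).
There are 8 differences over 37 sites, so p = 8/37 = 0.216.

0.216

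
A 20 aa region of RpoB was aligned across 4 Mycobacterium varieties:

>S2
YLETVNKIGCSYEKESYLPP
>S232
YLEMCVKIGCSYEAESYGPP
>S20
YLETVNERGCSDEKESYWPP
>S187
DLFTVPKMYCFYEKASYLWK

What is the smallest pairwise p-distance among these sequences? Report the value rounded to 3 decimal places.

0.200

Pairwise Hamming distances:
  S2 vs S232: 5
  S2 vs S20: 4
  S2 vs S187: 9
  S232 vs S20: 8
  S232 vs S187: 13
  S20 vs S187: 12
The smallest is 4 mismatches, between S2 and S20; p = 4/20 = 0.200.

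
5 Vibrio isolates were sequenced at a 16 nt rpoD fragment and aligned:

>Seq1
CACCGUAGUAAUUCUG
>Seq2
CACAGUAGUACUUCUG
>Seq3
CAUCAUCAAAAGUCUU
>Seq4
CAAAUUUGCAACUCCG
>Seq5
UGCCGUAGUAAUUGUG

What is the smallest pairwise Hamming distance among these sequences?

2

Pairwise Hamming distances:
  Seq1 vs Seq2: 2
  Seq1 vs Seq3: 7
  Seq1 vs Seq4: 7
  Seq1 vs Seq5: 3
  Seq2 vs Seq3: 9
  Seq2 vs Seq4: 7
  Seq2 vs Seq5: 5
  Seq3 vs Seq4: 9
  Seq3 vs Seq5: 10
  Seq4 vs Seq5: 10
The smallest is 2, between Seq1 and Seq2.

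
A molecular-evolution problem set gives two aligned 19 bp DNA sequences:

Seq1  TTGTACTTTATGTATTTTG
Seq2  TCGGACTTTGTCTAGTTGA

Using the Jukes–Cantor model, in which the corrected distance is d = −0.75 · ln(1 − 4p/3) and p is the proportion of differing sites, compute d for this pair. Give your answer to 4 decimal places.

0.5068

The sequences differ at positions 2 (T/C), 4 (T/G), 10 (A/G), 12 (G/C), 15 (T/G), 18 (T/G), 19 (G/A).
p = 7/19 = 0.368421.
d = −0.75 · ln(1 − (4/3)·0.368421) = −0.75 · ln(0.508772) = −0.75 · (-0.675755) = 0.5068.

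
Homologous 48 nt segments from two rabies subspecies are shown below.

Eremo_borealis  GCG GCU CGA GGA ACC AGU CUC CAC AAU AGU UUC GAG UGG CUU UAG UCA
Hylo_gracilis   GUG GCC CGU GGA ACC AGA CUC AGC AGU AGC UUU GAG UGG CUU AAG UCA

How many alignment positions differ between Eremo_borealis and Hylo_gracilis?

Differing sites — 2:C/U; 6:U/C; 9:A/U; 18:U/A; 22:C/A; 23:A/G; 26:A/G; 30:U/C; 33:C/U; 43:U/A.
That gives 10 mismatches out of 48 aligned sites, so the Hamming distance is 10.

10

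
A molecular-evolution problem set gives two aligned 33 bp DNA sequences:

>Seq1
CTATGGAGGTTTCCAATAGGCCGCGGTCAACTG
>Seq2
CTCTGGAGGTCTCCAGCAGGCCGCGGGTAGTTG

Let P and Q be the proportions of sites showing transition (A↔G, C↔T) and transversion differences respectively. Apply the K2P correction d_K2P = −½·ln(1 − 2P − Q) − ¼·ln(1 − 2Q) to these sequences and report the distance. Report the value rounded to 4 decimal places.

The sequences differ at positions 3 (A/C, transversion), 11 (T/C, transition), 16 (A/G, transition), 17 (T/C, transition), 27 (T/G, transversion), 28 (C/T, transition), 30 (A/G, transition), 31 (C/T, transition).
Of the 8 differences, 6 transitions and 2 transversions over 33 sites: P = 6/33 = 0.181818, Q = 2/33 = 0.060606.
d = −0.5·ln(0.575758) − 0.25·ln(0.878788) = −0.5·(-0.552068) − 0.25·(-0.129212) = 0.3083.

0.3083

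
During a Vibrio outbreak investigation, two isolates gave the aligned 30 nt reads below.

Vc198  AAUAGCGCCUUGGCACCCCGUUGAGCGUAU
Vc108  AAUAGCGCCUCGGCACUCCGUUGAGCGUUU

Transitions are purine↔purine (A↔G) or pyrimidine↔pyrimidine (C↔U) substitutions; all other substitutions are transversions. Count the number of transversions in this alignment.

1

Mismatches occur at site 11 (U↔C, transition), site 17 (C↔U, transition), site 29 (A↔U, transversion).
Of the 3 differences, 2 transitions and 1 transversion, so the answer is 1.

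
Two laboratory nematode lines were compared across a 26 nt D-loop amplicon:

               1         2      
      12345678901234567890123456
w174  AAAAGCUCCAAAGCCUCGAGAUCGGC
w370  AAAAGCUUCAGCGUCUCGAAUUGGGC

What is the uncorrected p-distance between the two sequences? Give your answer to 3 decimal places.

0.269

Differing sites — 8:C/U; 11:A/G; 12:A/C; 14:C/U; 20:G/A; 21:A/U; 23:C/G.
There are 7 differences over 26 sites, so p = 7/26 = 0.269.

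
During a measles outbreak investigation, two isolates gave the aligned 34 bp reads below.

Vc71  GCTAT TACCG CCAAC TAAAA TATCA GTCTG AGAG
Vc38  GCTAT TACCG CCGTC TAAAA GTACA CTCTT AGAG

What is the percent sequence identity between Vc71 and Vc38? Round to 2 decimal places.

Differing sites — 13:A/G; 14:A/T; 21:T/G; 22:A/T; 23:T/A; 26:G/C; 30:G/T.
27 of the 34 sites match, so the percent identity is 27/34 × 100 = 79.41%.

79.41%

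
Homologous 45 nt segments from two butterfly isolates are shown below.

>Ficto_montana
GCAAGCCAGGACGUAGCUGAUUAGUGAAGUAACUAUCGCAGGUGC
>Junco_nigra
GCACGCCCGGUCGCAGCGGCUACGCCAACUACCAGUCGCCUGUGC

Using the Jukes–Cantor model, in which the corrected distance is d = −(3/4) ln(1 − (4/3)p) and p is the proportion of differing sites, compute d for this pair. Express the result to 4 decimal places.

Differing sites — 4:A/C; 8:A/C; 11:A/U; 14:U/C; 18:U/G; 20:A/C; 22:U/A; 23:A/C; 25:U/C; 26:G/C; 29:G/C; 32:A/C; 34:U/A; 35:A/G; 40:A/C; 41:G/U.
p = 16/45 = 0.355556.
d = −0.75 · ln(1 − (4/3)·0.355556) = −0.75 · ln(0.525925) = −0.75 · (-0.642597) = 0.4819.

0.4819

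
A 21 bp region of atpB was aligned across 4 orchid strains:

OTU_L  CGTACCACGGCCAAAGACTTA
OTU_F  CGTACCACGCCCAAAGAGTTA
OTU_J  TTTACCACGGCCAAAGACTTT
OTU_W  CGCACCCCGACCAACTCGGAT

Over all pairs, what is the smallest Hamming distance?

Pairwise Hamming distances:
  OTU_L vs OTU_F: 2
  OTU_L vs OTU_J: 3
  OTU_L vs OTU_W: 10
  OTU_F vs OTU_J: 5
  OTU_F vs OTU_W: 9
  OTU_J vs OTU_W: 11
The smallest is 2, between OTU_L and OTU_F.

2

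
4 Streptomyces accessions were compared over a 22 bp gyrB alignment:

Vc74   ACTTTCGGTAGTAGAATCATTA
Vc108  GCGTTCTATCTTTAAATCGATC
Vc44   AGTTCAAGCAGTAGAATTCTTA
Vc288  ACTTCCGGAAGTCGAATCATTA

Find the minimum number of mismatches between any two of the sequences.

Pairwise Hamming distances:
  Vc74 vs Vc108: 11
  Vc74 vs Vc44: 7
  Vc74 vs Vc288: 3
  Vc108 vs Vc44: 16
  Vc108 vs Vc288: 13
  Vc44 vs Vc288: 7
The smallest is 3, between Vc74 and Vc288.

3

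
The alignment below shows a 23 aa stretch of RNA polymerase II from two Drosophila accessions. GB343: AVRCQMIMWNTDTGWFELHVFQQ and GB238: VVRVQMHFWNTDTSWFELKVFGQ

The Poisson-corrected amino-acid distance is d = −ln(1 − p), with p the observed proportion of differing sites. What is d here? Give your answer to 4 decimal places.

0.3629

Differing sites — 1:A/V; 4:C/V; 7:I/H; 8:M/F; 14:G/S; 19:H/K; 22:Q/G.
p = 7/23 = 0.304348.
d = −ln(1 − 0.304348) = −ln(0.695652) = 0.3629.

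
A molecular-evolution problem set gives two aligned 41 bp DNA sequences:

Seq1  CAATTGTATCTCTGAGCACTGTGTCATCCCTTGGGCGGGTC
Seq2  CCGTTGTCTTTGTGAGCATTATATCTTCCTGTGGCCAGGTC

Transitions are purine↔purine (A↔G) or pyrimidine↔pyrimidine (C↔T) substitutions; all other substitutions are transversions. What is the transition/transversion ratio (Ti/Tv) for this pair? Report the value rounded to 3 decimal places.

1.167

Differing sites — 2:A/C (Tv); 3:A/G (Ti); 8:A/C (Tv); 10:C/T (Ti); 12:C/G (Tv); 19:C/T (Ti); 21:G/A (Ti); 23:G/A (Ti); 26:A/T (Tv); 30:C/T (Ti); 31:T/G (Tv); 35:G/C (Tv); 37:G/A (Ti).
Of the 13 differences, 7 transitions and 6 transversions, so Ti/Tv = 7/6 = 1.167.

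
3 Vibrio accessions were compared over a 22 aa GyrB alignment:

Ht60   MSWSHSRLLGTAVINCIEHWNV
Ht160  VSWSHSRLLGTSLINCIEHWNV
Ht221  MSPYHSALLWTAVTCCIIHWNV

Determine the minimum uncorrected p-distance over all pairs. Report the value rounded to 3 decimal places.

0.136

Pairwise Hamming distances:
  Ht60 vs Ht160: 3
  Ht60 vs Ht221: 7
  Ht160 vs Ht221: 10
The smallest is 3 mismatches, between Ht60 and Ht160; p = 3/22 = 0.136.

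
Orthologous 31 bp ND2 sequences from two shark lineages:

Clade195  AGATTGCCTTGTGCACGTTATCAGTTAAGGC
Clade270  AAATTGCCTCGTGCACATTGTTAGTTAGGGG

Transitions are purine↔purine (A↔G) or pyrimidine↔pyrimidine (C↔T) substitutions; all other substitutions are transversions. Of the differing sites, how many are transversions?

The sequences differ at positions 2 (G/A, transition), 10 (T/C, transition), 17 (G/A, transition), 20 (A/G, transition), 22 (C/T, transition), 28 (A/G, transition), 31 (C/G, transversion).
Of the 7 differences, 6 transitions and 1 transversion, so the answer is 1.

1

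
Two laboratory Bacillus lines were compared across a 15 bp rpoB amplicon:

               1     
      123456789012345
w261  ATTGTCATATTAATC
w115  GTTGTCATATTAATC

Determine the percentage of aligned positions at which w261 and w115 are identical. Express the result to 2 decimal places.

Differing sites — 1:A/G.
14 of the 15 sites match, so the percent identity is 14/15 × 100 = 93.33%.

93.33%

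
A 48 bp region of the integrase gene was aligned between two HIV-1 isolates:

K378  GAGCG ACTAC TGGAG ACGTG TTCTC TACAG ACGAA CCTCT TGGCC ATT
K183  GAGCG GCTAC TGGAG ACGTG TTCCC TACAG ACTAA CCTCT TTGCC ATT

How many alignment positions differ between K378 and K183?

4

The sequences differ at positions 6 (A/G), 24 (T/C), 33 (G/T), 42 (G/T).
That gives 4 mismatches out of 48 aligned sites, so the Hamming distance is 4.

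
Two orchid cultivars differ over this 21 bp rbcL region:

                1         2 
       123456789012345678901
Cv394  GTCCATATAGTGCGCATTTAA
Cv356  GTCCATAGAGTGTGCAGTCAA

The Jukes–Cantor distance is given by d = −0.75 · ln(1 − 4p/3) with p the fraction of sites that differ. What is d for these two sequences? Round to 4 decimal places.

Mismatches occur at site 8 (T↔G), site 13 (C↔T), site 17 (T↔G), site 19 (T↔C).
p = 4/21 = 0.190476.
d = −0.75 · ln(1 − (4/3)·0.190476) = −0.75 · ln(0.746032) = −0.75 · (-0.292987) = 0.2197.

0.2197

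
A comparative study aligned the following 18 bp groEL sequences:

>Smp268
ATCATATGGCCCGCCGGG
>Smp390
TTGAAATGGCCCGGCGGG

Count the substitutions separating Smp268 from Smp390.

Differing sites — 1:A/T; 3:C/G; 5:T/A; 14:C/G.
That gives 4 mismatches out of 18 aligned sites, so the Hamming distance is 4.

4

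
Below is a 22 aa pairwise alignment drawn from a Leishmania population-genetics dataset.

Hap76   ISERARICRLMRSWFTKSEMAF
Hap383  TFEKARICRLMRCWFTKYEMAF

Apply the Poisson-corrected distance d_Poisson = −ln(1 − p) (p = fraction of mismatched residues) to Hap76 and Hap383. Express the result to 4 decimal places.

0.2578

The sequences differ at positions 1 (I/T), 2 (S/F), 4 (R/K), 13 (S/C), 18 (S/Y).
p = 5/22 = 0.227273.
d = −ln(1 − 0.227273) = −ln(0.772727) = 0.2578.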